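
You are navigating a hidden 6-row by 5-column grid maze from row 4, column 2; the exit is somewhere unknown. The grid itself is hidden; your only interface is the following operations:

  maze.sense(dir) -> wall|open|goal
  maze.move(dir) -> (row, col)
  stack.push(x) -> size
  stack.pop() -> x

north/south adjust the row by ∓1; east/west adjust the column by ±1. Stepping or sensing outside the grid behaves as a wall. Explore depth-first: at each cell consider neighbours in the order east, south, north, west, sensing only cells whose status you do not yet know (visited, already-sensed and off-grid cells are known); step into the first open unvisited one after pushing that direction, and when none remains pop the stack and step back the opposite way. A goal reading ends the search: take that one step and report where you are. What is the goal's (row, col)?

[in] maze.sense dir: east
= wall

[in] maze.sense dir: south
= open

[in] stack.push x: south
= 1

[in] maze.move dir: south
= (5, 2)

[in] maze.sense dir: east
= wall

[in] maze.sense dir: west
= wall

[in] stack.pop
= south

[in] maze.move dir: north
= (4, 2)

[in] maze.sense dir: north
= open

[in] stack.push x: north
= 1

[in] maze.move dir: north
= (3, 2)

[in] maze.sense dir: east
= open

[in] stack.push x: east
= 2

[in] maze.move dir: east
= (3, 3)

[in] maze.sense dir: east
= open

[in] stack.push x: east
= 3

[in] maze.move dir: east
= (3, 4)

[in] maze.sense dir: south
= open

[in] stack.push x: south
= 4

[in] maze.move dir: south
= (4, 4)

[in] maze.sense dir: south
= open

[in] stack.push x: south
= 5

[in] maze.move dir: south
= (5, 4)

[in] stack.pop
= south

[in] maze.move dir: north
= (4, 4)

[in] stack.pop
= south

[in] maze.move dir: north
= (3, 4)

[in] maze.sense dir: north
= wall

[in] stack.pop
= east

[in] maze.move dir: west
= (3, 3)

[in] maze.sense dir: north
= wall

[in] stack.pop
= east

[in] maze.move dir: west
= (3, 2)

[in] maze.sense dir: north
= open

[in] stack.push x: north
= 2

[in] maze.move dir: north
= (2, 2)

[in] maze.sense dir: north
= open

[in] stack.push x: north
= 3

[in] maze.move dir: north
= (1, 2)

[in] maze.sense dir: east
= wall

[in] maze.sense dir: north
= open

[in] stack.push x: north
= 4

[in] maze.move dir: north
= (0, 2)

[in] maze.sense dir: east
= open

[in] stack.push x: east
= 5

[in] maze.move dir: east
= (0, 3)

[in] maze.sense dir: east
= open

[in] stack.push x: east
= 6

[in] maze.move dir: east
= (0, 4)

[in] maze.sense dir: south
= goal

[in] maze.move dir: south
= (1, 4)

Answer: (1, 4)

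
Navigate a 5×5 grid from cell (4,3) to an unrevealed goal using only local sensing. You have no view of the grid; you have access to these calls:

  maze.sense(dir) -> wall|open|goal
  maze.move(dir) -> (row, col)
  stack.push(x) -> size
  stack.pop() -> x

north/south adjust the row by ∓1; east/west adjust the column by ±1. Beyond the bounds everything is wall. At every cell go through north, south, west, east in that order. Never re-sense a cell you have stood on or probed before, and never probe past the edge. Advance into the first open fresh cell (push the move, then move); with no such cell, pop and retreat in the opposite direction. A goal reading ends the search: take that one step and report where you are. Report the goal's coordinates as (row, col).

# maze.sense(dir='north') -> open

# stack.push(x='north') -> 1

# maze.move(dir='north') -> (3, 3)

# maze.sense(dir='north') -> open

# stack.push(x='north') -> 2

# maze.move(dir='north') -> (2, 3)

# maze.sense(dir='north') -> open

# stack.push(x='north') -> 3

# maze.move(dir='north') -> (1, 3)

# maze.sense(dir='north') -> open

# stack.push(x='north') -> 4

# maze.move(dir='north') -> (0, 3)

# maze.sense(dir='west') -> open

# stack.push(x='west') -> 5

# maze.move(dir='west') -> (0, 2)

# maze.sense(dir='south') -> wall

# maze.sense(dir='west') -> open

# stack.push(x='west') -> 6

# maze.move(dir='west') -> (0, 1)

# maze.sense(dir='south') -> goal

# maze.move(dir='south') -> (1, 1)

Answer: (1, 1)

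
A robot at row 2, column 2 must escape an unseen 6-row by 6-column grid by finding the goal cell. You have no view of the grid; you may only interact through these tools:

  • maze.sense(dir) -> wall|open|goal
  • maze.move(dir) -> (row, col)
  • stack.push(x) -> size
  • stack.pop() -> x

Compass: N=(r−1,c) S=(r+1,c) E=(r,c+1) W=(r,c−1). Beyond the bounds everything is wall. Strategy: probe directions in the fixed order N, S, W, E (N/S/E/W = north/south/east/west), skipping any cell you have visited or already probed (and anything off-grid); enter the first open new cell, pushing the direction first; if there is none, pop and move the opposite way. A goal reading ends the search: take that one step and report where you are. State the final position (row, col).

% 1. maze.sense(dir→north) => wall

% 2. maze.sense(dir→south) => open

% 3. stack.push(x→south) => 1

% 4. maze.move(dir→south) => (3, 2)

% 5. maze.sense(dir→south) => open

% 6. stack.push(x→south) => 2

% 7. maze.move(dir→south) => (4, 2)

% 8. maze.sense(dir→south) => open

% 9. stack.push(x→south) => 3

% 10. maze.move(dir→south) => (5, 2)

% 11. maze.sense(dir→west) => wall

% 12. maze.sense(dir→east) => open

% 13. stack.push(x→east) => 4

% 14. maze.move(dir→east) => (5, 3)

% 15. maze.sense(dir→north) => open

% 16. stack.push(x→north) => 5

% 17. maze.move(dir→north) => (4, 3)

% 18. maze.sense(dir→north) => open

% 19. stack.push(x→north) => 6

% 20. maze.move(dir→north) => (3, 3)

% 21. maze.sense(dir→north) => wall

% 22. maze.sense(dir→east) => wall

% 23. stack.pop() => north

% 24. maze.move(dir→south) => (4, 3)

% 25. maze.sense(dir→east) => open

% 26. stack.push(x→east) => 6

% 27. maze.move(dir→east) => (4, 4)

% 28. maze.sense(dir→south) => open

% 29. stack.push(x→south) => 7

% 30. maze.move(dir→south) => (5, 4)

% 31. maze.sense(dir→east) => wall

% 32. stack.pop() => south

% 33. maze.move(dir→north) => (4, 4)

% 34. maze.sense(dir→east) => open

% 35. stack.push(x→east) => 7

% 36. maze.move(dir→east) => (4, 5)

% 37. maze.sense(dir→north) => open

% 38. stack.push(x→north) => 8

% 39. maze.move(dir→north) => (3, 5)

% 40. maze.sense(dir→north) => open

% 41. stack.push(x→north) => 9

% 42. maze.move(dir→north) => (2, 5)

% 43. maze.sense(dir→north) => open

% 44. stack.push(x→north) => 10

% 45. maze.move(dir→north) => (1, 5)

% 46. maze.sense(dir→north) => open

% 47. stack.push(x→north) => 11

% 48. maze.move(dir→north) => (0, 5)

% 49. maze.sense(dir→west) => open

% 50. stack.push(x→west) => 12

% 51. maze.move(dir→west) => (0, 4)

% 52. maze.sense(dir→south) => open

% 53. stack.push(x→south) => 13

% 54. maze.move(dir→south) => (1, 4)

% 55. maze.sense(dir→south) => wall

% 56. maze.sense(dir→west) => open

% 57. stack.push(x→west) => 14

% 58. maze.move(dir→west) => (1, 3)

% 59. maze.sense(dir→north) => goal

% 60. maze.move(dir→north) => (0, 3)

Answer: (0, 3)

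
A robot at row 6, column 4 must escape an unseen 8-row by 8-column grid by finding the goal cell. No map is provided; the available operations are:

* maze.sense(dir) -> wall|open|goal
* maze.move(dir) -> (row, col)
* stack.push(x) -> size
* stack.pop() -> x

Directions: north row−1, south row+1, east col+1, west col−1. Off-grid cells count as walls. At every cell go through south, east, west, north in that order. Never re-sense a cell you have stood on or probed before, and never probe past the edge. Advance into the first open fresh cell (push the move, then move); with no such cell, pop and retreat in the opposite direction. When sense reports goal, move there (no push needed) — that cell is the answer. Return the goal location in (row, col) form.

Using maze.sense on dir: south, → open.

Next I call stack.push on x: south, yielding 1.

Calling maze.move on dir: south, and observe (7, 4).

Now I run maze.sense on dir: east, giving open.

I try stack.push on x: east, → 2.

Using maze.move on dir: east, : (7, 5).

I run maze.sense on dir: east, → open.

Invoking stack.push on x: east, and get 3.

I use maze.move on dir: east, and observe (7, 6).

I try maze.sense on dir: east, which returns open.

Then stack.push on x: east, and see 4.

I use maze.move on dir: east, giving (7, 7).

I invoke maze.sense on dir: north, giving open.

I run stack.push on x: north, and get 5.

I invoke maze.move on dir: north, → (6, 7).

Using maze.sense on dir: west, → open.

I try stack.push on x: west, and get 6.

Then maze.move on dir: west, → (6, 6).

Calling maze.sense on dir: west, : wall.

Then maze.sense on dir: north, and get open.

Now I run stack.push on x: north, and observe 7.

Using maze.move on dir: north, — result: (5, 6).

I use maze.sense on dir: east, → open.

Calling stack.push on x: east, and get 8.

Next I call maze.move on dir: east, : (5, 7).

Then maze.sense on dir: north, : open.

Invoking stack.push on x: north, — result: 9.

Using maze.move on dir: north, : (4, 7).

I try maze.sense on dir: west, : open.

Calling stack.push on x: west, and see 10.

Then maze.move on dir: west, and observe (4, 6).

Next I call maze.sense on dir: west, which returns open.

Then stack.push on x: west, → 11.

I use maze.move on dir: west, and observe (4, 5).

Calling maze.sense on dir: south, which returns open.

I use stack.push on x: south, giving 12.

I use maze.move on dir: south, yielding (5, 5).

I run maze.sense on dir: west, — result: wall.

Next I call stack.pop, : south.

Using maze.move on dir: north, → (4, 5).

I use maze.sense on dir: west, yielding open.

Calling stack.push on x: west, : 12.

I try maze.move on dir: west, : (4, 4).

Calling maze.sense on dir: west, and observe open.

I run stack.push on x: west, : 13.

Next I call maze.move on dir: west, yielding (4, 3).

Then maze.sense on dir: south, yielding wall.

Using maze.sense on dir: west, and observe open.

Then stack.push on x: west, → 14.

I run maze.move on dir: west, giving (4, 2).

Now I run maze.sense on dir: south, and get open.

Using stack.push on x: south, and observe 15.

I try maze.move on dir: south, yielding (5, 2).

Invoking maze.sense on dir: south, — result: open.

Using stack.push on x: south, yielding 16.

Calling maze.move on dir: south, and get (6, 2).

I invoke maze.sense on dir: south, yielding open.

I try stack.push on x: south, and see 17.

Next I call maze.move on dir: south, — result: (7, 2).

Calling maze.sense on dir: east, and see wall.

Invoking maze.sense on dir: west, yielding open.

I invoke stack.push on x: west, giving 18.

Using maze.move on dir: west, : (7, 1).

Next I call maze.sense on dir: west, and see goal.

I try maze.move on dir: west, and see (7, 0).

Answer: (7, 0)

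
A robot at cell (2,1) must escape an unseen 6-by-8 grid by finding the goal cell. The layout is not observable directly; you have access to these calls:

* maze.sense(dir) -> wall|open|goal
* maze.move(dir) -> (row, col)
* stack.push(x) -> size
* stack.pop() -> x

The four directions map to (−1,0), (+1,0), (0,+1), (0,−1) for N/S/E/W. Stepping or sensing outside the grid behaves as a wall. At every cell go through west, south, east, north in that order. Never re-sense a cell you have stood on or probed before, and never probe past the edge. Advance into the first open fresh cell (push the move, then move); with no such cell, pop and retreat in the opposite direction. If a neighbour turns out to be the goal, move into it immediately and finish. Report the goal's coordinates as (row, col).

Step: sense[dir=west]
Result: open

Step: push[x=west]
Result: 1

Step: move[dir=west]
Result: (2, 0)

Step: sense[dir=south]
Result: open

Step: push[x=south]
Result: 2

Step: move[dir=south]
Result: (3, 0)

Step: sense[dir=south]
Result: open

Step: push[x=south]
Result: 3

Step: move[dir=south]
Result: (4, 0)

Step: sense[dir=south]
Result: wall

Step: sense[dir=east]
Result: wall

Step: pop[]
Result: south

Step: move[dir=north]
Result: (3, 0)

Step: sense[dir=east]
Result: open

Step: push[x=east]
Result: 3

Step: move[dir=east]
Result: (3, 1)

Step: sense[dir=east]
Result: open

Step: push[x=east]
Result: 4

Step: move[dir=east]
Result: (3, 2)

Step: sense[dir=south]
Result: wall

Step: sense[dir=east]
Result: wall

Step: sense[dir=north]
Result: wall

Step: pop[]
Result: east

Step: move[dir=west]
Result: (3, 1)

Step: pop[]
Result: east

Step: move[dir=west]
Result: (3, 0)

Step: pop[]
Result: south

Step: move[dir=north]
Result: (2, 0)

Step: sense[dir=north]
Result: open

Step: push[x=north]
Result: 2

Step: move[dir=north]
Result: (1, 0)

Step: sense[dir=east]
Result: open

Step: push[x=east]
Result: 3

Step: move[dir=east]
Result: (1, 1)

Step: sense[dir=east]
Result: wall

Step: sense[dir=north]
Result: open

Step: push[x=north]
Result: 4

Step: move[dir=north]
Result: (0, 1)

Step: sense[dir=west]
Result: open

Step: push[x=west]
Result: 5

Step: move[dir=west]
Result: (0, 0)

Step: pop[]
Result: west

Step: move[dir=east]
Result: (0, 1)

Step: sense[dir=east]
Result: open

Step: push[x=east]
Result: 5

Step: move[dir=east]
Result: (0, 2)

Step: sense[dir=east]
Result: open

Step: push[x=east]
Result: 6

Step: move[dir=east]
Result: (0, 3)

Step: sense[dir=south]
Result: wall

Step: sense[dir=east]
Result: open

Step: push[x=east]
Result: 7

Step: move[dir=east]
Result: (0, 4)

Step: sense[dir=south]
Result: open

Step: push[x=south]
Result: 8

Step: move[dir=south]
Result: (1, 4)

Step: sense[dir=south]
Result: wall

Step: sense[dir=east]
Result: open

Step: push[x=east]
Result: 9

Step: move[dir=east]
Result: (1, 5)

Step: sense[dir=south]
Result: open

Step: push[x=south]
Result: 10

Step: move[dir=south]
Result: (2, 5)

Step: sense[dir=south]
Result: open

Step: push[x=south]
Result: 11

Step: move[dir=south]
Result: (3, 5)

Step: sense[dir=west]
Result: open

Step: push[x=west]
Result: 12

Step: move[dir=west]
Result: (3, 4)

Step: sense[dir=south]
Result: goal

Step: move[dir=south]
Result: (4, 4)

Answer: (4, 4)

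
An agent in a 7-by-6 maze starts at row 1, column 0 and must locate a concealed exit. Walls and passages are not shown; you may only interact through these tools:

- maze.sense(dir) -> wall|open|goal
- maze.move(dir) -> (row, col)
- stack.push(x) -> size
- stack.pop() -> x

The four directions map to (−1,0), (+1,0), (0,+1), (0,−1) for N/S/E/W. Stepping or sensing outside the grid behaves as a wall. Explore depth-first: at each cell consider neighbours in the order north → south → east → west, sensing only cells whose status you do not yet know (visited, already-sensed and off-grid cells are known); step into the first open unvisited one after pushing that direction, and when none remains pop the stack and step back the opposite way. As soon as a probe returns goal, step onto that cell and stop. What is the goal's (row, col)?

>>> maze.sense dir='north'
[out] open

>>> stack.push x='north'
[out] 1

>>> maze.move dir='north'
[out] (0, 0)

>>> maze.sense dir='east'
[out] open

>>> stack.push x='east'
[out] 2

>>> maze.move dir='east'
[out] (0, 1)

>>> maze.sense dir='south'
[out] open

>>> stack.push x='south'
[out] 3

>>> maze.move dir='south'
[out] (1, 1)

>>> maze.sense dir='south'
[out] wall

>>> maze.sense dir='east'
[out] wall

>>> stack.pop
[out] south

>>> maze.move dir='north'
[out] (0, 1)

>>> maze.sense dir='east'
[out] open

>>> stack.push x='east'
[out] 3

>>> maze.move dir='east'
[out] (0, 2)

>>> maze.sense dir='east'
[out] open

>>> stack.push x='east'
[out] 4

>>> maze.move dir='east'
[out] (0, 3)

>>> maze.sense dir='south'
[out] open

>>> stack.push x='south'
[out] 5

>>> maze.move dir='south'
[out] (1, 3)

>>> maze.sense dir='south'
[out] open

>>> stack.push x='south'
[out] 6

>>> maze.move dir='south'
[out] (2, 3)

>>> maze.sense dir='south'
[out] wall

>>> maze.sense dir='east'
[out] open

>>> stack.push x='east'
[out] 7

>>> maze.move dir='east'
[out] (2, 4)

>>> maze.sense dir='north'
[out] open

>>> stack.push x='north'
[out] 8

>>> maze.move dir='north'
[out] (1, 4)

>>> maze.sense dir='north'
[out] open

>>> stack.push x='north'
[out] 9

>>> maze.move dir='north'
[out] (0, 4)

>>> maze.sense dir='east'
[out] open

>>> stack.push x='east'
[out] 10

>>> maze.move dir='east'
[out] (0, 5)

>>> maze.sense dir='south'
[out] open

>>> stack.push x='south'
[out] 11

>>> maze.move dir='south'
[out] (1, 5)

>>> maze.sense dir='south'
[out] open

>>> stack.push x='south'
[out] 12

>>> maze.move dir='south'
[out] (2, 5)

>>> maze.sense dir='south'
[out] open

>>> stack.push x='south'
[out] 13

>>> maze.move dir='south'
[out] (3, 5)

>>> maze.sense dir='south'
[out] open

>>> stack.push x='south'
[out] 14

>>> maze.move dir='south'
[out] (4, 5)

>>> maze.sense dir='south'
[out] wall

>>> maze.sense dir='west'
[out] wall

>>> stack.pop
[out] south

>>> maze.move dir='north'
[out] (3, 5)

>>> maze.sense dir='west'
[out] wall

>>> stack.pop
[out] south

>>> maze.move dir='north'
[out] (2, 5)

>>> stack.pop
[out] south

>>> maze.move dir='north'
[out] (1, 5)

>>> stack.pop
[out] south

>>> maze.move dir='north'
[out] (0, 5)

>>> stack.pop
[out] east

>>> maze.move dir='west'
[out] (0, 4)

>>> stack.pop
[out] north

>>> maze.move dir='south'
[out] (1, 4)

>>> stack.pop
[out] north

>>> maze.move dir='south'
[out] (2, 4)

>>> stack.pop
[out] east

>>> maze.move dir='west'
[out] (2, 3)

>>> maze.sense dir='west'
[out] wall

>>> stack.pop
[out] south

>>> maze.move dir='north'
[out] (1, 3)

>>> stack.pop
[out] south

>>> maze.move dir='north'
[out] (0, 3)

>>> stack.pop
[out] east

>>> maze.move dir='west'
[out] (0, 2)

>>> stack.pop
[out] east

>>> maze.move dir='west'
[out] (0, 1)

>>> stack.pop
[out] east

>>> maze.move dir='west'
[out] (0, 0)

>>> stack.pop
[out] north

>>> maze.move dir='south'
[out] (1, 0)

>>> maze.sense dir='south'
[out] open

>>> stack.push x='south'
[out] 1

>>> maze.move dir='south'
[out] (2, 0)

>>> maze.sense dir='south'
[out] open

>>> stack.push x='south'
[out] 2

>>> maze.move dir='south'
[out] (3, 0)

>>> maze.sense dir='south'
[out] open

>>> stack.push x='south'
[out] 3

>>> maze.move dir='south'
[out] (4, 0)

>>> maze.sense dir='south'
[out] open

>>> stack.push x='south'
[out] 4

>>> maze.move dir='south'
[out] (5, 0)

>>> maze.sense dir='south'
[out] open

>>> stack.push x='south'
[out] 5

>>> maze.move dir='south'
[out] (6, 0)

>>> maze.sense dir='east'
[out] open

>>> stack.push x='east'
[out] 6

>>> maze.move dir='east'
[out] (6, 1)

>>> maze.sense dir='north'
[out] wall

>>> maze.sense dir='east'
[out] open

>>> stack.push x='east'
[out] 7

>>> maze.move dir='east'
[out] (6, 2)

>>> maze.sense dir='north'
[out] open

>>> stack.push x='north'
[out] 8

>>> maze.move dir='north'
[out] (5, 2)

>>> maze.sense dir='north'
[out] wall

>>> maze.sense dir='east'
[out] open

>>> stack.push x='east'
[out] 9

>>> maze.move dir='east'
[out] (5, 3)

>>> maze.sense dir='north'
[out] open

>>> stack.push x='north'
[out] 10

>>> maze.move dir='north'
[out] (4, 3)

>>> stack.pop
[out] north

>>> maze.move dir='south'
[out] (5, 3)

>>> maze.sense dir='south'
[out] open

>>> stack.push x='south'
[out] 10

>>> maze.move dir='south'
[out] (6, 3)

>>> maze.sense dir='east'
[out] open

>>> stack.push x='east'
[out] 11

>>> maze.move dir='east'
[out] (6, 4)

>>> maze.sense dir='north'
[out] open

>>> stack.push x='north'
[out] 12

>>> maze.move dir='north'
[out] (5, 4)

>>> stack.pop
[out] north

>>> maze.move dir='south'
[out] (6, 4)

>>> maze.sense dir='east'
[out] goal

>>> maze.move dir='east'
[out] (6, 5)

Answer: (6, 5)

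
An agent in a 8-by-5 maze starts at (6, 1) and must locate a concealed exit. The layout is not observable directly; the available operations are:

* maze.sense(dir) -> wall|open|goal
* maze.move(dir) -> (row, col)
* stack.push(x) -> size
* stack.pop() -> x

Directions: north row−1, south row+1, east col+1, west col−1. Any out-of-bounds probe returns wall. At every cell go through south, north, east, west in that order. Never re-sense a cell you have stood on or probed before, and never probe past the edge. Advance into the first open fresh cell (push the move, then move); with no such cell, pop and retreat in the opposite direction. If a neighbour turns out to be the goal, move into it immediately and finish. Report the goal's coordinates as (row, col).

// 1. maze.sense(dir=south) => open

// 2. stack.push(x=south) => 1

// 3. maze.move(dir=south) => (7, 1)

// 4. maze.sense(dir=east) => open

// 5. stack.push(x=east) => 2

// 6. maze.move(dir=east) => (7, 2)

// 7. maze.sense(dir=north) => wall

// 8. maze.sense(dir=east) => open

// 9. stack.push(x=east) => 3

// 10. maze.move(dir=east) => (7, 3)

// 11. maze.sense(dir=north) => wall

// 12. maze.sense(dir=east) => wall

// 13. stack.pop() => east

// 14. maze.move(dir=west) => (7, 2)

// 15. stack.pop() => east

// 16. maze.move(dir=west) => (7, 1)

// 17. maze.sense(dir=west) => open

// 18. stack.push(x=west) => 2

// 19. maze.move(dir=west) => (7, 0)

// 20. maze.sense(dir=north) => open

// 21. stack.push(x=north) => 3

// 22. maze.move(dir=north) => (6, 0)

// 23. maze.sense(dir=north) => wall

// 24. stack.pop() => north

// 25. maze.move(dir=south) => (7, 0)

// 26. stack.pop() => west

// 27. maze.move(dir=east) => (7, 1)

// 28. stack.pop() => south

// 29. maze.move(dir=north) => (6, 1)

// 30. maze.sense(dir=north) => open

// 31. stack.push(x=north) => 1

// 32. maze.move(dir=north) => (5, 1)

// 33. maze.sense(dir=north) => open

// 34. stack.push(x=north) => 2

// 35. maze.move(dir=north) => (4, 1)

// 36. maze.sense(dir=north) => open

// 37. stack.push(x=north) => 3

// 38. maze.move(dir=north) => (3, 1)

// 39. maze.sense(dir=north) => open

// 40. stack.push(x=north) => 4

// 41. maze.move(dir=north) => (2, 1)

// 42. maze.sense(dir=north) => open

// 43. stack.push(x=north) => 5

// 44. maze.move(dir=north) => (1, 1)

// 45. maze.sense(dir=north) => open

// 46. stack.push(x=north) => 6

// 47. maze.move(dir=north) => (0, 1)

// 48. maze.sense(dir=east) => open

// 49. stack.push(x=east) => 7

// 50. maze.move(dir=east) => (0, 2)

// 51. maze.sense(dir=south) => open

// 52. stack.push(x=south) => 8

// 53. maze.move(dir=south) => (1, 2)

// 54. maze.sense(dir=south) => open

// 55. stack.push(x=south) => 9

// 56. maze.move(dir=south) => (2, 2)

// 57. maze.sense(dir=south) => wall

// 58. maze.sense(dir=east) => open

// 59. stack.push(x=east) => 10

// 60. maze.move(dir=east) => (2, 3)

// 61. maze.sense(dir=south) => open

// 62. stack.push(x=south) => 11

// 63. maze.move(dir=south) => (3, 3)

// 64. maze.sense(dir=south) => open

// 65. stack.push(x=south) => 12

// 66. maze.move(dir=south) => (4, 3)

// 67. maze.sense(dir=south) => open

// 68. stack.push(x=south) => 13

// 69. maze.move(dir=south) => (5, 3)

// 70. maze.sense(dir=east) => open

// 71. stack.push(x=east) => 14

// 72. maze.move(dir=east) => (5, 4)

// 73. maze.sense(dir=south) => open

// 74. stack.push(x=south) => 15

// 75. maze.move(dir=south) => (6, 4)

// 76. stack.pop() => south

// 77. maze.move(dir=north) => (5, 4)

// 78. maze.sense(dir=north) => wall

// 79. stack.pop() => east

// 80. maze.move(dir=west) => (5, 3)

// 81. maze.sense(dir=west) => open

// 82. stack.push(x=west) => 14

// 83. maze.move(dir=west) => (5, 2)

// 84. maze.sense(dir=north) => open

// 85. stack.push(x=north) => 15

// 86. maze.move(dir=north) => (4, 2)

// 87. stack.pop() => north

// 88. maze.move(dir=south) => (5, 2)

// 89. stack.pop() => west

// 90. maze.move(dir=east) => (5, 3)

// 91. stack.pop() => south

// 92. maze.move(dir=north) => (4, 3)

// 93. stack.pop() => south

// 94. maze.move(dir=north) => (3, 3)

// 95. maze.sense(dir=east) => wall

// 96. stack.pop() => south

// 97. maze.move(dir=north) => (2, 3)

// 98. maze.sense(dir=north) => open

// 99. stack.push(x=north) => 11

// 100. maze.move(dir=north) => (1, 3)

// 101. maze.sense(dir=north) => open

// 102. stack.push(x=north) => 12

// 103. maze.move(dir=north) => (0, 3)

// 104. maze.sense(dir=east) => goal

// 105. maze.move(dir=east) => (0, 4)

Answer: (0, 4)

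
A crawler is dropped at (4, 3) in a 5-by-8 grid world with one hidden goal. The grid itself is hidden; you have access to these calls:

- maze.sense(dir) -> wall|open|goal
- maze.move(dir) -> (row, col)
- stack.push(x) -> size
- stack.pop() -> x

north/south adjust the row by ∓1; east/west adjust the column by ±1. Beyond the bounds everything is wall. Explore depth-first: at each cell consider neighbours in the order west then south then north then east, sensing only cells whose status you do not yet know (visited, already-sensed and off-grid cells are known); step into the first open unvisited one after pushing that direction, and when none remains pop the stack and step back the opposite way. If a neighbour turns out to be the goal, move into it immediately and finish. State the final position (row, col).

Now I run sense on dir='west', → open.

Now I run push on x='west', yielding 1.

Now I run move on dir='west', and observe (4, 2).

Invoking sense on dir='west', giving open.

I invoke push on x='west', → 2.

Then move on dir='west', → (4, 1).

I use sense on dir='west', — result: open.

I invoke push on x='west', giving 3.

I use move on dir='west', and see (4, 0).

Using sense on dir='north', giving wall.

I try pop(), and get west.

Then move on dir='east', which returns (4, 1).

I use sense on dir='north', and get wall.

I try pop, giving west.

Then move on dir='east', — result: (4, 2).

Calling sense on dir='north', — result: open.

I try push on x='north', : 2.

Next I call move on dir='north', : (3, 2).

Using sense on dir='north', and observe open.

Now I run push on x='north', giving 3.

I invoke move on dir='north', and get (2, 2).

Calling sense on dir='west', giving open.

Next I call push on x='west', and get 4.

I invoke move on dir='west', — result: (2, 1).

I call sense on dir='west', and observe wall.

Using sense on dir='north', and get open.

Using push on x='north', yielding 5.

I call move on dir='north', which returns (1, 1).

Using sense on dir='west', giving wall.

I invoke sense on dir='north', which returns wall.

Next I call sense on dir='east', — result: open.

Then push on x='east', which returns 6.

Invoking move on dir='east', and observe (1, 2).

Calling sense on dir='north', giving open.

I invoke push on x='north', and see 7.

Using move on dir='north', yielding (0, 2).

I try sense on dir='east', and see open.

Then push on x='east', and get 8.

Using move on dir='east', which returns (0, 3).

Next I call sense on dir='south', giving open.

I use push on x='south', and see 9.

Calling move on dir='south', → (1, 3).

Then sense on dir='south', — result: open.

Then push on x='south', — result: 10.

Then move on dir='south', : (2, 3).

I invoke sense on dir='south', which returns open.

I use push on x='south', yielding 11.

I try move on dir='south', which returns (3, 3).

Next I call sense on dir='east', — result: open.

I use push on x='east', → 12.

I try move on dir='east', and get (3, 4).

I use sense on dir='south', — result: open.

I try push on x='south', → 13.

Using move on dir='south', which returns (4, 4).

I use sense on dir='east', giving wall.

I use pop, and see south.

I run move on dir='north', : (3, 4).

Invoking sense on dir='north', giving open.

I use push on x='north', and get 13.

Calling move on dir='north', : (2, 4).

Next I call sense on dir='north', giving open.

Then push on x='north', and get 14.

I run move on dir='north', and get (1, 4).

Using sense on dir='north', and see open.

Invoking push on x='north', : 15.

Now I run move on dir='north', which returns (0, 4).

Using sense on dir='east', yielding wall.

Then pop, — result: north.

Invoking move on dir='south', and observe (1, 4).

I run sense on dir='east', which returns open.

I run push on x='east', and observe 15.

I try move on dir='east', and observe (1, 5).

I try sense on dir='south', which returns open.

Invoking push on x='south', → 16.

Now I run move on dir='south', : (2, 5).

Next I call sense on dir='south', and see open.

Invoking push on x='south', which returns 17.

I call move on dir='south', — result: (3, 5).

Invoking sense on dir='east', : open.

Invoking push on x='east', → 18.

I call move on dir='east', and see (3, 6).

I run sense on dir='south', yielding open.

I run push on x='south', : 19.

I use move on dir='south', and observe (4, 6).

I call sense on dir='east', and observe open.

I invoke push on x='east', giving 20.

Next I call move on dir='east', : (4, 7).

I use sense on dir='north', giving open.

I use push on x='north', and get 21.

Calling move on dir='north', → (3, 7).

Now I run sense on dir='north', and see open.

I try push on x='north', which returns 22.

Next I call move on dir='north', and see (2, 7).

I invoke sense on dir='west', : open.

Using push on x='west', yielding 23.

I invoke move on dir='west', and observe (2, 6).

Then sense on dir='north', and observe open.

I invoke push on x='north', which returns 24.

Using move on dir='north', and get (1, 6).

I invoke sense on dir='north', → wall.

I call sense on dir='east', giving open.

I invoke push on x='east', which returns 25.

Now I run move on dir='east', which returns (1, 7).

I run sense on dir='north', and see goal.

Calling move on dir='north', yielding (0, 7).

Answer: (0, 7)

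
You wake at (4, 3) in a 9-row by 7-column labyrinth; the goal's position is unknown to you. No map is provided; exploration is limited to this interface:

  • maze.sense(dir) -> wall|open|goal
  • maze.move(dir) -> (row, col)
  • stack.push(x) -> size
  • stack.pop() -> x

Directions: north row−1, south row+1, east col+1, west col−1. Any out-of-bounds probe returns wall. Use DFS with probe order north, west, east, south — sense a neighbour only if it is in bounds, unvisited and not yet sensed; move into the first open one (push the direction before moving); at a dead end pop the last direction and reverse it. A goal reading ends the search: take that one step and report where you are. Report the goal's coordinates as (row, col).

// sense(dir=north) : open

// push(x=north) : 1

// move(dir=north) : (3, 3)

// sense(dir=north) : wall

// sense(dir=west) : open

// push(x=west) : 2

// move(dir=west) : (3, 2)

// sense(dir=north) : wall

// sense(dir=west) : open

// push(x=west) : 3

// move(dir=west) : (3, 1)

// sense(dir=north) : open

// push(x=north) : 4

// move(dir=north) : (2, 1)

// sense(dir=north) : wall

// sense(dir=west) : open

// push(x=west) : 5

// move(dir=west) : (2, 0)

// sense(dir=north) : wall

// sense(dir=south) : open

// push(x=south) : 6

// move(dir=south) : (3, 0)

// sense(dir=south) : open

// push(x=south) : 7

// move(dir=south) : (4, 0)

// sense(dir=east) : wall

// sense(dir=south) : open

// push(x=south) : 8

// move(dir=south) : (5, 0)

// sense(dir=east) : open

// push(x=east) : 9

// move(dir=east) : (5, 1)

// sense(dir=east) : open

// push(x=east) : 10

// move(dir=east) : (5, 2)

// sense(dir=north) : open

// push(x=north) : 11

// move(dir=north) : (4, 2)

// pop() : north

// move(dir=south) : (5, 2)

// sense(dir=east) : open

// push(x=east) : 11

// move(dir=east) : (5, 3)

// sense(dir=east) : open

// push(x=east) : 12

// move(dir=east) : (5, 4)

// sense(dir=north) : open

// push(x=north) : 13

// move(dir=north) : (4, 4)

// sense(dir=north) : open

// push(x=north) : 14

// move(dir=north) : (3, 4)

// sense(dir=north) : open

// push(x=north) : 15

// move(dir=north) : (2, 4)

// sense(dir=north) : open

// push(x=north) : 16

// move(dir=north) : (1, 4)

// sense(dir=north) : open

// push(x=north) : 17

// move(dir=north) : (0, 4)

// sense(dir=west) : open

// push(x=west) : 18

// move(dir=west) : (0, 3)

// sense(dir=west) : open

// push(x=west) : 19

// move(dir=west) : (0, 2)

// sense(dir=west) : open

// push(x=west) : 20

// move(dir=west) : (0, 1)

// sense(dir=west) : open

// push(x=west) : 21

// move(dir=west) : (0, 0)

// pop() : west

// move(dir=east) : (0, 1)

// pop() : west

// move(dir=east) : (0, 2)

// sense(dir=south) : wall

// pop() : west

// move(dir=east) : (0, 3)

// sense(dir=south) : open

// push(x=south) : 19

// move(dir=south) : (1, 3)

// pop() : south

// move(dir=north) : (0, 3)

// pop() : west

// move(dir=east) : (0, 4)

// sense(dir=east) : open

// push(x=east) : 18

// move(dir=east) : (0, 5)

// sense(dir=east) : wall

// sense(dir=south) : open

// push(x=south) : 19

// move(dir=south) : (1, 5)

// sense(dir=east) : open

// push(x=east) : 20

// move(dir=east) : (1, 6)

// sense(dir=south) : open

// push(x=south) : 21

// move(dir=south) : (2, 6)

// sense(dir=west) : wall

// sense(dir=south) : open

// push(x=south) : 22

// move(dir=south) : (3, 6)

// sense(dir=west) : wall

// sense(dir=south) : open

// push(x=south) : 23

// move(dir=south) : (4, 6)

// sense(dir=west) : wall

// sense(dir=south) : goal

// move(dir=south) : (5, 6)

Answer: (5, 6)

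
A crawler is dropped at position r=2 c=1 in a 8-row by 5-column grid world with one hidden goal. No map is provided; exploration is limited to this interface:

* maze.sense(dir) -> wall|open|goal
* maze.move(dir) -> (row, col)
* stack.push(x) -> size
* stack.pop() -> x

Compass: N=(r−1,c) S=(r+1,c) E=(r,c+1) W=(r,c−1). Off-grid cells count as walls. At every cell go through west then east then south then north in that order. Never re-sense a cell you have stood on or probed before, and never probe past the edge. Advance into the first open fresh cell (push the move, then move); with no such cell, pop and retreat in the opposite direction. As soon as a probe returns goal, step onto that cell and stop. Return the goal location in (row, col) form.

>> maze.sense(west)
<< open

>> stack.push(west)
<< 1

>> maze.move(west)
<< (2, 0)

>> maze.sense(south)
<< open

>> stack.push(south)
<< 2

>> maze.move(south)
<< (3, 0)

>> maze.sense(east)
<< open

>> stack.push(east)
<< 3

>> maze.move(east)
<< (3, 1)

>> maze.sense(east)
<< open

>> stack.push(east)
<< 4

>> maze.move(east)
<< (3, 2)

>> maze.sense(east)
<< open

>> stack.push(east)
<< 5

>> maze.move(east)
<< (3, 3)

>> maze.sense(east)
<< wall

>> maze.sense(south)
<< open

>> stack.push(south)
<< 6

>> maze.move(south)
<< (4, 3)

>> maze.sense(west)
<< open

>> stack.push(west)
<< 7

>> maze.move(west)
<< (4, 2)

>> maze.sense(west)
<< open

>> stack.push(west)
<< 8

>> maze.move(west)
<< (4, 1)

>> maze.sense(west)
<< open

>> stack.push(west)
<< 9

>> maze.move(west)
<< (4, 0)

>> maze.sense(south)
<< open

>> stack.push(south)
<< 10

>> maze.move(south)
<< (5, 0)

>> maze.sense(east)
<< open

>> stack.push(east)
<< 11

>> maze.move(east)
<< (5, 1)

>> maze.sense(east)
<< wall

>> maze.sense(south)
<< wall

>> stack.pop()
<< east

>> maze.move(west)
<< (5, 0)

>> maze.sense(south)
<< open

>> stack.push(south)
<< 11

>> maze.move(south)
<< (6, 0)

>> maze.sense(south)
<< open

>> stack.push(south)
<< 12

>> maze.move(south)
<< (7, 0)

>> maze.sense(east)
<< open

>> stack.push(east)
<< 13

>> maze.move(east)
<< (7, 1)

>> maze.sense(east)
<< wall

>> stack.pop()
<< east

>> maze.move(west)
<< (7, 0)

>> stack.pop()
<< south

>> maze.move(north)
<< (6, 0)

>> stack.pop()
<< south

>> maze.move(north)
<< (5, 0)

>> stack.pop()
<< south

>> maze.move(north)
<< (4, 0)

>> stack.pop()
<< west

>> maze.move(east)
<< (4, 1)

>> stack.pop()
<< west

>> maze.move(east)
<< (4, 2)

>> stack.pop()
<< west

>> maze.move(east)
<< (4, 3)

>> maze.sense(east)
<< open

>> stack.push(east)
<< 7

>> maze.move(east)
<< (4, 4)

>> maze.sense(south)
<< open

>> stack.push(south)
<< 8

>> maze.move(south)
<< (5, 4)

>> maze.sense(west)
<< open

>> stack.push(west)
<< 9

>> maze.move(west)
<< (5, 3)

>> maze.sense(south)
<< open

>> stack.push(south)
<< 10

>> maze.move(south)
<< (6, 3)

>> maze.sense(west)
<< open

>> stack.push(west)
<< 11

>> maze.move(west)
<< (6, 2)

>> stack.pop()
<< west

>> maze.move(east)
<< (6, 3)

>> maze.sense(east)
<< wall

>> maze.sense(south)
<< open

>> stack.push(south)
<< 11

>> maze.move(south)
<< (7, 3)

>> maze.sense(east)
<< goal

>> maze.move(east)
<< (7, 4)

Answer: (7, 4)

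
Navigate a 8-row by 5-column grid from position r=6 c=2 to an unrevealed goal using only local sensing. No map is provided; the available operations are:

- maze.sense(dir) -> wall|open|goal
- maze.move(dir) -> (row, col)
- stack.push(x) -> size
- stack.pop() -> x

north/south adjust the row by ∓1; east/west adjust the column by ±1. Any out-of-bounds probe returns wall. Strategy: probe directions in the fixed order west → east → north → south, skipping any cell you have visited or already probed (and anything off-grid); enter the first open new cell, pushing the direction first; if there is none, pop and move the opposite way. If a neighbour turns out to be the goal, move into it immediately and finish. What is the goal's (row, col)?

! maze.sense(dir→west) : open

! stack.push(x→west) : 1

! maze.move(dir→west) : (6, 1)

! maze.sense(dir→west) : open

! stack.push(x→west) : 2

! maze.move(dir→west) : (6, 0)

! maze.sense(dir→north) : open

! stack.push(x→north) : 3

! maze.move(dir→north) : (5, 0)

! maze.sense(dir→east) : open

! stack.push(x→east) : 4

! maze.move(dir→east) : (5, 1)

! maze.sense(dir→east) : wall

! maze.sense(dir→north) : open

! stack.push(x→north) : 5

! maze.move(dir→north) : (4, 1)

! maze.sense(dir→west) : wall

! maze.sense(dir→east) : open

! stack.push(x→east) : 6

! maze.move(dir→east) : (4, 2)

! maze.sense(dir→east) : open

! stack.push(x→east) : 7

! maze.move(dir→east) : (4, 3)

! maze.sense(dir→east) : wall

! maze.sense(dir→north) : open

! stack.push(x→north) : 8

! maze.move(dir→north) : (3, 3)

! maze.sense(dir→west) : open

! stack.push(x→west) : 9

! maze.move(dir→west) : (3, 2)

! maze.sense(dir→west) : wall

! maze.sense(dir→north) : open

! stack.push(x→north) : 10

! maze.move(dir→north) : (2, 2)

! maze.sense(dir→west) : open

! stack.push(x→west) : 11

! maze.move(dir→west) : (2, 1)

! maze.sense(dir→west) : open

! stack.push(x→west) : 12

! maze.move(dir→west) : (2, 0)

! maze.sense(dir→north) : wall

! maze.sense(dir→south) : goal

! maze.move(dir→south) : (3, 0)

Answer: (3, 0)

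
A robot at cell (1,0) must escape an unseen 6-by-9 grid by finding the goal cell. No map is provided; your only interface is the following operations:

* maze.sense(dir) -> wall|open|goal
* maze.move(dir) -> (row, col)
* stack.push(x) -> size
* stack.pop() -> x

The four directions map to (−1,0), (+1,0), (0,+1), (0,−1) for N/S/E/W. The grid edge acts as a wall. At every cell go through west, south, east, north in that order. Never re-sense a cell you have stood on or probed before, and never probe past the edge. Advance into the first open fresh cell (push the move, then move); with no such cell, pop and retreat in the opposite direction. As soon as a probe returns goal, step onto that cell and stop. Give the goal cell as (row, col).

Next I call maze.sense on dir: south, → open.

Next I call stack.push on x: south, → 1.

Next I call maze.move on dir: south, — result: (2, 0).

I try maze.sense on dir: south, and see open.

Using stack.push on x: south, which returns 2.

Then maze.move on dir: south, → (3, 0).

Next I call maze.sense on dir: south, giving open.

Invoking stack.push on x: south, and see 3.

Calling maze.move on dir: south, and get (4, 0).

Then maze.sense on dir: south, and get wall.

Calling maze.sense on dir: east, and observe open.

I run stack.push on x: east, and see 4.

Invoking maze.move on dir: east, and see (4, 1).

Then maze.sense on dir: south, and get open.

Then stack.push on x: south, and get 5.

Using maze.move on dir: south, : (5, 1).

Now I run maze.sense on dir: east, and see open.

Calling stack.push on x: east, giving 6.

Invoking maze.move on dir: east, giving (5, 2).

Then maze.sense on dir: east, → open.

Then stack.push on x: east, yielding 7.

Now I run maze.move on dir: east, and get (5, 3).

Using maze.sense on dir: east, and observe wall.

I invoke maze.sense on dir: north, yielding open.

Now I run stack.push on x: north, giving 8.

Now I run maze.move on dir: north, and observe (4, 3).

I use maze.sense on dir: west, giving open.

Then stack.push on x: west, and see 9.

Next I call maze.move on dir: west, yielding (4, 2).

I invoke maze.sense on dir: north, — result: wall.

Now I run stack.pop(), and get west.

I try maze.move on dir: east, and get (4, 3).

Using maze.sense on dir: east, which returns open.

I use stack.push on x: east, and observe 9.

I run maze.move on dir: east, yielding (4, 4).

I try maze.sense on dir: east, which returns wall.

Now I run maze.sense on dir: north, : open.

Now I run stack.push on x: north, — result: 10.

Using maze.move on dir: north, giving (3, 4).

I try maze.sense on dir: west, yielding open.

Invoking stack.push on x: west, and observe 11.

I call maze.move on dir: west, — result: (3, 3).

Using maze.sense on dir: north, and see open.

I run stack.push on x: north, — result: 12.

I use maze.move on dir: north, and get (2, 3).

I use maze.sense on dir: west, which returns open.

I try stack.push on x: west, yielding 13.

Calling maze.move on dir: west, yielding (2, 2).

I use maze.sense on dir: west, and see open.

I run stack.push on x: west, and observe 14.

I invoke maze.move on dir: west, : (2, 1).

I invoke maze.sense on dir: south, and get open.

I use stack.push on x: south, and get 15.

Now I run maze.move on dir: south, which returns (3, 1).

I invoke stack.pop, and get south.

Then maze.move on dir: north, which returns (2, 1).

Then maze.sense on dir: north, giving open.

I invoke stack.push on x: north, which returns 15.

I use maze.move on dir: north, and see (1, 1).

I run maze.sense on dir: east, → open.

Using stack.push on x: east, → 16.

Calling maze.move on dir: east, → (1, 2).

I call maze.sense on dir: east, and observe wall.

Then maze.sense on dir: north, giving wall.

Next I call stack.pop(), : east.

I invoke maze.move on dir: west, yielding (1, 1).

I run maze.sense on dir: north, → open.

I run stack.push on x: north, and observe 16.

Then maze.move on dir: north, and see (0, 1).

I use maze.sense on dir: west, and see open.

I try stack.push on x: west, and observe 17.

Using maze.move on dir: west, giving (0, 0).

I try stack.pop(), yielding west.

Now I run maze.move on dir: east, and get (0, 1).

Invoking stack.pop, and observe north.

Now I run maze.move on dir: south, — result: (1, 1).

Invoking stack.pop(), → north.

Calling maze.move on dir: south, : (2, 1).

I run stack.pop(), : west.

Next I call maze.move on dir: east, giving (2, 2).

Calling stack.pop(), giving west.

Now I run maze.move on dir: east, and observe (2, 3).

Then maze.sense on dir: east, : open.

Then stack.push on x: east, giving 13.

Calling maze.move on dir: east, which returns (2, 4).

I run maze.sense on dir: east, and observe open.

Then stack.push on x: east, giving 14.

I invoke maze.move on dir: east, : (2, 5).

Invoking maze.sense on dir: south, which returns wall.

I call maze.sense on dir: east, which returns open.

Next I call stack.push on x: east, : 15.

Now I run maze.move on dir: east, and get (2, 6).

Using maze.sense on dir: south, yielding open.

I call stack.push on x: south, and get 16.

I call maze.move on dir: south, yielding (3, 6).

I call maze.sense on dir: south, which returns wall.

I invoke maze.sense on dir: east, and see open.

I try stack.push on x: east, and get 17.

I call maze.move on dir: east, and see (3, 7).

Calling maze.sense on dir: south, which returns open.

I run stack.push on x: south, and see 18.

Then maze.move on dir: south, : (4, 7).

I run maze.sense on dir: south, which returns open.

I try stack.push on x: south, giving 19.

Invoking maze.move on dir: south, — result: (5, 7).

Then maze.sense on dir: west, which returns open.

I call stack.push on x: west, → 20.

Invoking maze.move on dir: west, : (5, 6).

Next I call maze.sense on dir: west, and observe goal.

I use maze.move on dir: west, — result: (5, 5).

Answer: (5, 5)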